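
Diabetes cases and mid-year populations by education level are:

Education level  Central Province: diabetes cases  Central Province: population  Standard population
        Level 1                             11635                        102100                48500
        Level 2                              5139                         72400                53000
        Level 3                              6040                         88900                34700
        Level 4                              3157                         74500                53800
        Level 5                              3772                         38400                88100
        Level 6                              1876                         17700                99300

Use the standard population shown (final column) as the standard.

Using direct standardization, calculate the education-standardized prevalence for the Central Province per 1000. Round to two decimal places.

87.72

Education-specific rates per 1000 for the Central Province: 113.957, 70.981, 67.942, 42.376, 98.229, 105.989.
Standard total = 377400; weights = 0.1285, 0.1404, 0.0919, 0.1426, 0.2334, 0.2631.
Standardized rate: 0.1285×113.957 + 0.1404×70.981 + 0.0919×67.942 + 0.1426×42.376 + 0.2334×98.229 + 0.2631×105.989 = 87.7184 per 1000.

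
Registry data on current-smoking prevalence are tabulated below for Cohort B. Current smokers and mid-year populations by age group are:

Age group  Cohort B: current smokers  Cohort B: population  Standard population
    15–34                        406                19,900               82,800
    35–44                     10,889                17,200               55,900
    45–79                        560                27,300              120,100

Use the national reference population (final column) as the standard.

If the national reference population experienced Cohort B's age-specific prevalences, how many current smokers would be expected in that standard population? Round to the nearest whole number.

Age-specific rates per 1,000 for Cohort B: 20.402, 633.081, 20.513.
Expected current smokers = Σ (standard pop × age-specific rate ÷ 1,000)
= 82,800×20.402/1,000 + 55,900×633.081/1,000 + 120,100×20.513/1,000
= 1689.29 + 35389.25 + 2463.59 = 39542.13.

39542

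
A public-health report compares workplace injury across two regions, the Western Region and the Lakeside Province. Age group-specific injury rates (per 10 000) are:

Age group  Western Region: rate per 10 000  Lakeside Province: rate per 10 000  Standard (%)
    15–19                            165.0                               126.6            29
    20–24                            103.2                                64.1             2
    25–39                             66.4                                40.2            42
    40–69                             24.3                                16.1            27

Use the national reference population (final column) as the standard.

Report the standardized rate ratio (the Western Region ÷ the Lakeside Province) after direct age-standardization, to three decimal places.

Standard weights: 0.29, 0.02, 0.42, 0.27.
The Western Region: 0.2900×165.0 + 0.0200×103.2 + 0.4200×66.4 + 0.2700×24.3 = 84.3630 per 10 000.
The Lakeside Province: 0.2900×126.6 + 0.0200×64.1 + 0.4200×40.2 + 0.2700×16.1 = 59.2270 per 10 000.
Ratio = 84.3630 ÷ 59.2270 = 1.42440.

1.424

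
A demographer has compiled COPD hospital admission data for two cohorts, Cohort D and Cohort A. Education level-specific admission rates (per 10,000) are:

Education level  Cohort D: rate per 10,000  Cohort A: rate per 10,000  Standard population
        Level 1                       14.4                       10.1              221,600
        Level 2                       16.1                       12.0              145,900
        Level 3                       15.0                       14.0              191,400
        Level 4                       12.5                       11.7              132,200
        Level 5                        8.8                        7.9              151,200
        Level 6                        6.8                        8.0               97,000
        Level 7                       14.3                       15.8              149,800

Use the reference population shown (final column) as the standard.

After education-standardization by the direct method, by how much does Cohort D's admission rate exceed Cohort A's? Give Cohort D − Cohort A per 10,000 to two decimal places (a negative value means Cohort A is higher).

Standard total = 1,089,100; weights = 0.2035, 0.1340, 0.1757, 0.1214, 0.1388, 0.0891, 0.1375.
Cohort D: 0.2035×14.4 + 0.1340×16.1 + 0.1757×15.0 + 0.1214×12.5 + 0.1388×8.8 + 0.0891×6.8 + 0.1375×14.3 = 13.0345 per 10,000.
Cohort A: 0.2035×10.1 + 0.1340×12.0 + 0.1757×14.0 + 0.1214×11.7 + 0.1388×7.9 + 0.0891×8.0 + 0.1375×15.8 = 11.5257 per 10,000.
Difference = 13.0345 − 11.5257 = 1.5088.

1.51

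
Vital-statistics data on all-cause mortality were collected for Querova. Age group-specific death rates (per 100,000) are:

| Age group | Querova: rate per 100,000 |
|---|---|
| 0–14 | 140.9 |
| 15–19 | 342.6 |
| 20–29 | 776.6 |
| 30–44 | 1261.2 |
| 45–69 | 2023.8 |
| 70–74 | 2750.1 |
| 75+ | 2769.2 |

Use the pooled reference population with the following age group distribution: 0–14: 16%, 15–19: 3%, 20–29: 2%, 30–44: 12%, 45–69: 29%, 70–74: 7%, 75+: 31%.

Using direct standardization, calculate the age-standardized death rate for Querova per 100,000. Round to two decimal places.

1837.56

Standard weights: 0.16, 0.03, 0.02, 0.12, 0.29, 0.07, 0.31.
Standardized rate: 0.1600×140.9 + 0.0300×342.6 + 0.0200×776.6 + 0.1200×1261.2 + 0.2900×2023.8 + 0.0700×2750.1 + 0.3100×2769.2 = 1837.5590 per 100,000.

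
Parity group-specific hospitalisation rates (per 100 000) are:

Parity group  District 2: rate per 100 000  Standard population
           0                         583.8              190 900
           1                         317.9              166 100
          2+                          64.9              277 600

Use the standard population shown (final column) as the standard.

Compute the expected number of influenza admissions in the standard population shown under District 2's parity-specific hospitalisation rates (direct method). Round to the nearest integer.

1823

Expected influenza admissions = Σ (standard pop × parity-specific rate ÷ 100 000)
= 190 900×583.8/100 000 + 166 100×317.9/100 000 + 277 600×64.9/100 000
= 1114.47 + 528.03 + 180.16 = 1822.67.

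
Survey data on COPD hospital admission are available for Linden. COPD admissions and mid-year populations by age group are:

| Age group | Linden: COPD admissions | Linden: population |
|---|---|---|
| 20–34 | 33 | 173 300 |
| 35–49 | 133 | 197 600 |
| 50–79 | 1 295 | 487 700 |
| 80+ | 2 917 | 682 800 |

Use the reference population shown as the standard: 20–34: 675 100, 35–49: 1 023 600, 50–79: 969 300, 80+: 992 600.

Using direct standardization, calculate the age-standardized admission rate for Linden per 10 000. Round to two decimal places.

Age-specific rates per 10 000 for Linden: 1.90, 6.73, 26.55, 42.72.
Standard total = 3 660 600; weights = 0.1844, 0.2796, 0.2648, 0.2712.
Standardized rate: 0.1844×1.90 + 0.2796×6.73 + 0.2648×26.55 + 0.2712×42.72 = 20.8485 per 10 000.

20.85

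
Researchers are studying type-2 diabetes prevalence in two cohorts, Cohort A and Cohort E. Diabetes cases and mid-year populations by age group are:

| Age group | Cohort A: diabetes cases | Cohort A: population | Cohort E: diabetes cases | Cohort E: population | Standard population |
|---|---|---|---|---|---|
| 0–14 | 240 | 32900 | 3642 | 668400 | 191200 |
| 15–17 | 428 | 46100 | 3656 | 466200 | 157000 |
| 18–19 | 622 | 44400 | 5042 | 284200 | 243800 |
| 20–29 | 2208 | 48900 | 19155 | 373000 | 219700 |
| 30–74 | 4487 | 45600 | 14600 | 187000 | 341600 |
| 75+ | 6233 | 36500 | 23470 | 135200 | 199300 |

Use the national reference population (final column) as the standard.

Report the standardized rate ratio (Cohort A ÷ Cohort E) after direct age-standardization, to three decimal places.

1.059

Age-specific rates per 1000 for Cohort A: 7.295, 9.284, 14.009, 45.153, 98.399, 170.767.
For Cohort E: 5.449, 7.842, 17.741, 51.354, 78.075, 173.595.
Standard total = 1352600; weights = 0.1414, 0.1161, 0.1802, 0.1624, 0.2526, 0.1473.
Cohort A: 0.1414×7.295 + 0.1161×9.284 + 0.1802×14.009 + 0.1624×45.153 + 0.2526×98.399 + 0.1473×170.767 = 61.9806 per 1000.
Cohort E: 0.1414×5.449 + 0.1161×7.842 + 0.1802×17.741 + 0.1624×51.354 + 0.2526×78.075 + 0.1473×173.595 = 58.5158 per 1000.
Ratio = 61.9806 ÷ 58.5158 = 1.05921.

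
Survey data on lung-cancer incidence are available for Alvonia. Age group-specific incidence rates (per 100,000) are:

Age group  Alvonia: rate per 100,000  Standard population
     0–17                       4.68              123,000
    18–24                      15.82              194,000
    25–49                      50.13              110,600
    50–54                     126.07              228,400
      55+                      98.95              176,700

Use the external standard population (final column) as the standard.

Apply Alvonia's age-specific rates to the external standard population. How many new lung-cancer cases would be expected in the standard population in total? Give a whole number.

555

Expected new lung-cancer cases = Σ (standard pop × age-specific rate ÷ 100,000)
= 123,000×4.68/100,000 + 194,000×15.82/100,000 + 110,600×50.13/100,000 + 228,400×126.07/100,000 + 176,700×98.95/100,000
= 5.76 + 30.69 + 55.44 + 287.94 + 174.84 = 554.68.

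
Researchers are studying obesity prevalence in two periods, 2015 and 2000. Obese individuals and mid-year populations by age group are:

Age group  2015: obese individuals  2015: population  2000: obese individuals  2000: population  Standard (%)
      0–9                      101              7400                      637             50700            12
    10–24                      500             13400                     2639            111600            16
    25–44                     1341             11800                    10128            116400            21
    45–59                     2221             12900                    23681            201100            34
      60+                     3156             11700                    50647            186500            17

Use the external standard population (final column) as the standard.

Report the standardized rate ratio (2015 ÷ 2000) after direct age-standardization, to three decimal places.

Age-specific rates per 1000 for 2015: 13.649, 37.313, 113.644, 172.171, 269.744.
For 2000: 12.564, 23.647, 87.010, 117.757, 271.566.
Standard weights: 0.12, 0.16, 0.21, 0.34, 0.17.
2015: 0.1200×13.649 + 0.1600×37.313 + 0.2100×113.644 + 0.3400×172.171 + 0.1700×269.744 = 135.8676 per 1000.
2000: 0.1200×12.564 + 0.1600×23.647 + 0.2100×87.010 + 0.3400×117.757 + 0.1700×271.566 = 109.7670 per 1000.
Ratio = 135.8676 ÷ 109.7670 = 1.23778.

1.238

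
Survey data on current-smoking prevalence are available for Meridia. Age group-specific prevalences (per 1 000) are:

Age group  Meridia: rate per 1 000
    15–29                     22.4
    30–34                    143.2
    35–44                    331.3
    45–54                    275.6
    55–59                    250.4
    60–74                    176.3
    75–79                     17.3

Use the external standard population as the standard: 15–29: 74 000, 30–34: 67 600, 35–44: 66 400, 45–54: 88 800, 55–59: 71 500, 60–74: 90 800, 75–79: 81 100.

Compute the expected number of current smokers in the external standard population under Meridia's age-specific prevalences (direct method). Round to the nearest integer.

93124

Expected current smokers = Σ (standard pop × age-specific rate ÷ 1 000)
= 74 000×22.4/1 000 + 67 600×143.2/1 000 + 66 400×331.3/1 000 + 88 800×275.6/1 000 + 71 500×250.4/1 000 + 90 800×176.3/1 000 + 81 100×17.3/1 000
= 1657.60 + 9680.32 + 21998.32 + 24473.28 + 17903.60 + 16008.04 + 1403.03 = 93124.19.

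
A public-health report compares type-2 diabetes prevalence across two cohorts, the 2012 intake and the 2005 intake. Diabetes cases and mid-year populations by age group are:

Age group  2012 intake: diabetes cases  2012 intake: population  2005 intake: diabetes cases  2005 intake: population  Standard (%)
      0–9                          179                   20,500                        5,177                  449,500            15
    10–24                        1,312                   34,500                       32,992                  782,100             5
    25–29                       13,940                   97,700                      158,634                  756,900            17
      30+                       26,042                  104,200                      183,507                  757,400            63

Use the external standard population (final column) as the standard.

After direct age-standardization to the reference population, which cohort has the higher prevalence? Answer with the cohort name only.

2005 intake

Age-specific rates per 1,000 for the 2012 intake: 8.732, 38.029, 142.682, 249.923.
For the 2005 intake: 11.517, 42.184, 209.584, 242.285.
Standard weights: 0.15, 0.05, 0.17, 0.63.
The 2012 intake: 0.1500×8.732 + 0.0500×38.029 + 0.1700×142.682 + 0.6300×249.923 = 184.9187 per 1,000.
The 2005 intake: 0.1500×11.517 + 0.0500×42.184 + 0.1700×209.584 + 0.6300×242.285 = 192.1059 per 1,000.
The crude rates (161.44 vs 138.50) would put the 2012 intake higher, but that reflects its age composition; once standardized to a common age structure, the 2005 intake has the higher underlying rate.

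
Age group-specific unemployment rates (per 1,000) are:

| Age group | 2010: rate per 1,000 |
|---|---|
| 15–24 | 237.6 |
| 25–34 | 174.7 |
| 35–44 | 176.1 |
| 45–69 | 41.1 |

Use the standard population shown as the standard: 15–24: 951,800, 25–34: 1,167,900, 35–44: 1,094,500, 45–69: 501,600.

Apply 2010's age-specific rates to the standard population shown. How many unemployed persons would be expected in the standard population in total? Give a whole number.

643537

Expected unemployed persons = Σ (standard pop × age-specific rate ÷ 1,000)
= 951,800×237.6/1,000 + 1,167,900×174.7/1,000 + 1,094,500×176.1/1,000 + 501,600×41.1/1,000
= 226147.68 + 204032.13 + 192741.45 + 20615.76 = 643537.02.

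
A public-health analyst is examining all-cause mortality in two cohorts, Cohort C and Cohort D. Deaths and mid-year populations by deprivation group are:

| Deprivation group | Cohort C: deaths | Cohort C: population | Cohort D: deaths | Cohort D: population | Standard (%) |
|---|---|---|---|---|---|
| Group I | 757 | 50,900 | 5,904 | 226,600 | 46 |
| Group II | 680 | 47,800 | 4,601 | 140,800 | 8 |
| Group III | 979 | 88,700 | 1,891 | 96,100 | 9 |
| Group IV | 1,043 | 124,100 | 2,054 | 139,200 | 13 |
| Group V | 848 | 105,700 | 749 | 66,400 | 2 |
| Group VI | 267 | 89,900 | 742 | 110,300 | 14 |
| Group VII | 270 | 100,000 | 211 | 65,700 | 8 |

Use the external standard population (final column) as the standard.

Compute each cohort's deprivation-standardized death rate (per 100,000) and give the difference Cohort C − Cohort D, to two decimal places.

Deprivation-specific rates per 100,000 for Cohort C: 1487.23, 1422.59, 1103.72, 840.45, 802.27, 297.00, 270.00.
For Cohort D: 2605.47, 3267.76, 1967.74, 1475.57, 1128.01, 672.71, 321.16.
Standard weights: 0.46, 0.08, 0.09, 0.13, 0.02, 0.14, 0.08.
Cohort C: 0.4600×1487.23 + 0.0800×1422.59 + 0.0900×1103.72 + 0.1300×840.45 + 0.0200×802.27 + 0.1400×297.00 + 0.0800×270.00 = 1085.7517 per 100,000.
Cohort D: 0.4600×2605.47 + 0.0800×3267.76 + 0.0900×1967.74 + 0.1300×1475.57 + 0.0200×1128.01 + 0.1400×672.71 + 0.0800×321.16 = 1971.2914 per 100,000.
Difference = 1085.7517 − 1971.2914 = -885.5397.

-885.54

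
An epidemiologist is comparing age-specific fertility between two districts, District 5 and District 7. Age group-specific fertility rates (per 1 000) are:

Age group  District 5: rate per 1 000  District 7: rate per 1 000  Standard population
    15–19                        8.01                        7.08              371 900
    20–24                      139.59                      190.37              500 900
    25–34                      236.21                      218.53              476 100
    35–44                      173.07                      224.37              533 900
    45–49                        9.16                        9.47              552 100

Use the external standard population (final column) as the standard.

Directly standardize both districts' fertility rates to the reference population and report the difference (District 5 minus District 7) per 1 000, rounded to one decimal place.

-18.2

Standard total = 2 434 900; weights = 0.1527, 0.2057, 0.1955, 0.2193, 0.2267.
District 5: 0.1527×8.01 + 0.2057×139.59 + 0.1955×236.21 + 0.2193×173.07 + 0.2267×9.16 = 116.1520 per 1 000.
District 7: 0.1527×7.08 + 0.2057×190.37 + 0.1955×218.53 + 0.2193×224.37 + 0.2267×9.47 = 134.3181 per 1 000.
Difference = 116.1520 − 134.3181 = -18.1661.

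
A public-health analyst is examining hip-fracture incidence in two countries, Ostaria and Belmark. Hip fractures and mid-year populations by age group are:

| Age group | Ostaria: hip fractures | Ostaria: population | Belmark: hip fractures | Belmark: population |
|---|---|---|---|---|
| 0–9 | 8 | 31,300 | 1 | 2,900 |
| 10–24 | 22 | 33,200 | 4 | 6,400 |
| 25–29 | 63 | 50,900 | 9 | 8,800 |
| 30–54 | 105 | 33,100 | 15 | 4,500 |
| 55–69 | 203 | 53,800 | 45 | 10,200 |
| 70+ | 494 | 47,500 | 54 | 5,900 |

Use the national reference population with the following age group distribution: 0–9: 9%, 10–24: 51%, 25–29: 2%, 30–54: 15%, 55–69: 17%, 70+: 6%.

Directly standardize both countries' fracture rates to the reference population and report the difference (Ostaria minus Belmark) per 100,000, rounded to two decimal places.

-4.24

Age-specific rates per 100,000 for Ostaria: 25.56, 66.27, 123.77, 317.22, 377.32, 1040.00.
For Belmark: 34.48, 62.50, 102.27, 333.33, 441.18, 915.25.
Standard weights: 0.09, 0.51, 0.02, 0.15, 0.17, 0.06.
Ostaria: 0.0900×25.56 + 0.5100×66.27 + 0.0200×123.77 + 0.1500×317.22 + 0.1700×377.32 + 0.0600×1040.00 = 212.6990 per 100,000.
Belmark: 0.0900×34.48 + 0.5100×62.50 + 0.0200×102.27 + 0.1500×333.33 + 0.1700×441.18 + 0.0600×915.25 = 216.9392 per 100,000.
Difference = 212.6990 − 216.9392 = -4.2402.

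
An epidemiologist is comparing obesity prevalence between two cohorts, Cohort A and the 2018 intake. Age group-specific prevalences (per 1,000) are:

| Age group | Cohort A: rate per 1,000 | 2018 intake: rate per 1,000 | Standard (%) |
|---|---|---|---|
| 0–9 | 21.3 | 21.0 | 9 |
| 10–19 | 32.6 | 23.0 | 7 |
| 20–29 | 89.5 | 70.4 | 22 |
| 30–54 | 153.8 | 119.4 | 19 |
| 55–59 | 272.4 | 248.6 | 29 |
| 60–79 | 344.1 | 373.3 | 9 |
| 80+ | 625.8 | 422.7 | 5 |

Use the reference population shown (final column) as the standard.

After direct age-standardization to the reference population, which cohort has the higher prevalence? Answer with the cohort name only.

Cohort A

Standard weights: 0.09, 0.07, 0.22, 0.19, 0.29, 0.09, 0.05.
Cohort A: 0.0900×21.3 + 0.0700×32.6 + 0.2200×89.5 + 0.1900×153.8 + 0.2900×272.4 + 0.0900×344.1 + 0.0500×625.8 = 194.3660 per 1,000.
The 2018 intake: 0.0900×21.0 + 0.0700×23.0 + 0.2200×70.4 + 0.1900×119.4 + 0.2900×248.6 + 0.0900×373.3 + 0.0500×422.7 = 168.5000 per 1,000.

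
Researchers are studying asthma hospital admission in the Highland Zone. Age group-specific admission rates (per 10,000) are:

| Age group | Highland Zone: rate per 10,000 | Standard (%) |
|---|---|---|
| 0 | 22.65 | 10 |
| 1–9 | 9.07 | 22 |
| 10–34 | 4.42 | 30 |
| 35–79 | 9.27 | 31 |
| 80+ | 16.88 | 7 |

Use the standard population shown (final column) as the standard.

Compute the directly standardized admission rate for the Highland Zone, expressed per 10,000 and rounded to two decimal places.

9.64

Standard weights: 0.10, 0.22, 0.30, 0.31, 0.07.
Standardized rate: 0.1000×22.65 + 0.2200×9.07 + 0.3000×4.42 + 0.3100×9.27 + 0.0700×16.88 = 9.6417 per 10,000.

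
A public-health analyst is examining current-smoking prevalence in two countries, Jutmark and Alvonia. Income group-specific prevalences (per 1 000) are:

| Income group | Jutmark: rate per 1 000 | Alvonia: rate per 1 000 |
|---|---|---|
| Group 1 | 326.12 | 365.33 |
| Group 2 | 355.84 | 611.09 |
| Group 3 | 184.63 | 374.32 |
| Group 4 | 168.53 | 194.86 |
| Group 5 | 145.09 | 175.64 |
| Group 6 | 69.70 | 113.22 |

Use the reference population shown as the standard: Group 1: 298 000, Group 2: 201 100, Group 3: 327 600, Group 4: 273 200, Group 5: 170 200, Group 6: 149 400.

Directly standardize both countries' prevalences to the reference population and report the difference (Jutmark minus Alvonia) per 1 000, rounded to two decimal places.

Standard total = 1 419 500; weights = 0.2099, 0.1417, 0.2308, 0.1925, 0.1199, 0.1052.
Jutmark: 0.2099×326.12 + 0.1417×355.84 + 0.2308×184.63 + 0.1925×168.53 + 0.1199×145.09 + 0.1052×69.70 = 218.6530 per 1 000.
Alvonia: 0.2099×365.33 + 0.1417×611.09 + 0.2308×374.32 + 0.1925×194.86 + 0.1199×175.64 + 0.1052×113.22 = 320.1342 per 1 000.
Difference = 218.6530 − 320.1342 = -101.4813.

-101.48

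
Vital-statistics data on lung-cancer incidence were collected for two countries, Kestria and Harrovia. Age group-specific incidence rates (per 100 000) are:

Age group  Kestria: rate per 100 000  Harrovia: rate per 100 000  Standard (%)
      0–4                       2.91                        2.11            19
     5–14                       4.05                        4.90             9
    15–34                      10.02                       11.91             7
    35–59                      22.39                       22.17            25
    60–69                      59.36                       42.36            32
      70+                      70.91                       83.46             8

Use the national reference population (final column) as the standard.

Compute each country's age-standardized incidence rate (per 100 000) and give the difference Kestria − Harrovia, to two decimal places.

Standard weights: 0.19, 0.09, 0.07, 0.25, 0.32, 0.08.
Kestria: 0.1900×2.91 + 0.0900×4.05 + 0.0700×10.02 + 0.2500×22.39 + 0.3200×59.36 + 0.0800×70.91 = 31.8843 per 100 000.
Harrovia: 0.1900×2.11 + 0.0900×4.90 + 0.0700×11.91 + 0.2500×22.17 + 0.3200×42.36 + 0.0800×83.46 = 27.4501 per 100 000.
Difference = 31.8843 − 27.4501 = 4.4342.

4.43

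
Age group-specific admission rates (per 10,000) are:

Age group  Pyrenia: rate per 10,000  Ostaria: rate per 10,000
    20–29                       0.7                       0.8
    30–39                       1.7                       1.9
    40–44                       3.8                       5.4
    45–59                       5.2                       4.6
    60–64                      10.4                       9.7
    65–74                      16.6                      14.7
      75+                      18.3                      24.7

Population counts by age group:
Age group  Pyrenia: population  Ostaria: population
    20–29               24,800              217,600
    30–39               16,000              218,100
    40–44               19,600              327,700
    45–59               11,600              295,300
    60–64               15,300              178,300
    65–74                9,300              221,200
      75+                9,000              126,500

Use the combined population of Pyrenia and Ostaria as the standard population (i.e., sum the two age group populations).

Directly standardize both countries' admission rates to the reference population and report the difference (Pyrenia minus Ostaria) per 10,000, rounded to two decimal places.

Combined standard total = 1,690,300; weights = 0.1434, 0.1385, 0.2055, 0.1816, 0.1145, 0.1364, 0.0802.
Pyrenia: 0.1434×0.7 + 0.1385×1.7 + 0.2055×3.8 + 0.1816×5.2 + 0.1145×10.4 + 0.1364×16.6 + 0.0802×18.3 = 6.9826 per 10,000.
Ostaria: 0.1434×0.8 + 0.1385×1.9 + 0.2055×5.4 + 0.1816×4.6 + 0.1145×9.7 + 0.1364×14.7 + 0.0802×24.7 = 7.4182 per 10,000.
Difference = 6.9826 − 7.4182 = -0.4356.

-0.44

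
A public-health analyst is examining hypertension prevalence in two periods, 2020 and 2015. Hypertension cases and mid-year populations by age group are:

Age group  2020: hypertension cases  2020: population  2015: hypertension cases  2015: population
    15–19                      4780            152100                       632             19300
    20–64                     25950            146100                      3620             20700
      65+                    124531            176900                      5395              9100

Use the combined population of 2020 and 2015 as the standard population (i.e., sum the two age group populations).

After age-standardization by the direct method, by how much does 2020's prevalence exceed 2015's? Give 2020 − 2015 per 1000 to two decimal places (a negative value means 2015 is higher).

Age-specific rates per 1000 for 2020: 31.427, 177.618, 703.963.
For 2015: 32.746, 174.879, 592.857.
Combined standard total = 524200; weights = 0.3270, 0.3182, 0.3548.
2020: 0.3270×31.427 + 0.3182×177.618 + 0.3548×703.963 = 316.5782 per 1000.
2015: 0.3270×32.746 + 0.3182×174.879 + 0.3548×592.857 = 276.7149 per 1000.
Difference = 316.5782 − 276.7149 = 39.8633.

39.86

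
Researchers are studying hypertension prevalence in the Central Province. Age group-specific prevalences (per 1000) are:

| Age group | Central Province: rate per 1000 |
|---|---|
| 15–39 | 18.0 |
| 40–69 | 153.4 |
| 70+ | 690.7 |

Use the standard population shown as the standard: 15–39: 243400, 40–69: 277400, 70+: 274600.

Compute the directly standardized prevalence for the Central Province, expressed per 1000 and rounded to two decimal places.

Standard total = 795400; weights = 0.3060, 0.3488, 0.3452.
Standardized rate: 0.3060×18.0 + 0.3488×153.4 + 0.3452×690.7 = 297.4611 per 1000.

297.46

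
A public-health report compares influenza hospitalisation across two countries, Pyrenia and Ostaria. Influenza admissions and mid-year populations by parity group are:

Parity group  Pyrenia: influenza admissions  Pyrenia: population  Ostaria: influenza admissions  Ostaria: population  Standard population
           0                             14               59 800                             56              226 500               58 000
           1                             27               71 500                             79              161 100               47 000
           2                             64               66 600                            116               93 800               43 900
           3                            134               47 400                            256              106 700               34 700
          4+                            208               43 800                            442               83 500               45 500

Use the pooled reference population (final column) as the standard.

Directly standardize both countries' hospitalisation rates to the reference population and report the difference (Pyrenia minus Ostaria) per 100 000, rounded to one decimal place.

-12.3

Parity-specific rates per 100 000 for Pyrenia: 23.41, 37.76, 96.10, 282.70, 474.89.
For Ostaria: 24.72, 49.04, 123.67, 239.93, 529.34.
Standard total = 229 100; weights = 0.2532, 0.2052, 0.1916, 0.1515, 0.1986.
Pyrenia: 0.2532×23.41 + 0.2052×37.76 + 0.1916×96.10 + 0.1515×282.70 + 0.1986×474.89 = 169.2201 per 100 000.
Ostaria: 0.2532×24.72 + 0.2052×49.04 + 0.1916×123.67 + 0.1515×239.93 + 0.1986×529.34 = 181.4849 per 100 000.
Difference = 169.2201 − 181.4849 = -12.2649.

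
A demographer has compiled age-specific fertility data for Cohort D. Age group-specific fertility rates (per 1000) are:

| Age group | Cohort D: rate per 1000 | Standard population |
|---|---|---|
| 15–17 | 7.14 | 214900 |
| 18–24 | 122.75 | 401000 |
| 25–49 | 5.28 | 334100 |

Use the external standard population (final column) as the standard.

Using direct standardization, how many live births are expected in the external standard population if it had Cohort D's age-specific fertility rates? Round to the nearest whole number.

Expected live births = Σ (standard pop × age-specific rate ÷ 1000)
= 214900×7.14/1000 + 401000×122.75/1000 + 334100×5.28/1000
= 1534.39 + 49222.75 + 1764.05 = 52521.18.

52521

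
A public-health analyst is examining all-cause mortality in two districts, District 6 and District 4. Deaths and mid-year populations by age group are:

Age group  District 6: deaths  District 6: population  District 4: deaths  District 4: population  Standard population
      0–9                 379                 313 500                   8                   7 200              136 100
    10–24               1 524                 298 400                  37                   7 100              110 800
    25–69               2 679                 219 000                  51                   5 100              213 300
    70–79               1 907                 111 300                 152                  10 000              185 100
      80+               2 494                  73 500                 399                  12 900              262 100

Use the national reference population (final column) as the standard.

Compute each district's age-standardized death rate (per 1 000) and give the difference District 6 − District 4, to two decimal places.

Age-specific rates per 1 000 for District 6: 1.209, 5.107, 12.233, 17.134, 33.932.
For District 4: 1.111, 5.211, 10.000, 15.200, 30.930.
Standard total = 907 400; weights = 0.1500, 0.1221, 0.2351, 0.2040, 0.2888.
District 6: 0.1500×1.209 + 0.1221×5.107 + 0.2351×12.233 + 0.2040×17.134 + 0.2888×33.932 = 16.9768 per 1 000.
District 4: 0.1500×1.111 + 0.1221×5.211 + 0.2351×10.000 + 0.2040×15.200 + 0.2888×30.930 = 15.1884 per 1 000.
Difference = 16.9768 − 15.1884 = 1.7884.

1.79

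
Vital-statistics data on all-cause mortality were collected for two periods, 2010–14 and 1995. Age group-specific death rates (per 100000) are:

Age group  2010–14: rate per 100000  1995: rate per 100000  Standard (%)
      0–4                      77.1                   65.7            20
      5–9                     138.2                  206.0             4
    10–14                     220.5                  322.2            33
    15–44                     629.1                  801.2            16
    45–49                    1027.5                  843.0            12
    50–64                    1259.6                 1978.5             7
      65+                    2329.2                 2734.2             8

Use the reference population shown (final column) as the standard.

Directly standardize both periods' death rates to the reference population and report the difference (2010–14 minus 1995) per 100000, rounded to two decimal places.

Standard weights: 0.20, 0.04, 0.33, 0.16, 0.12, 0.07, 0.08.
2010–14: 0.2000×77.1 + 0.0400×138.2 + 0.3300×220.5 + 0.1600×629.1 + 0.1200×1027.5 + 0.0700×1259.6 + 0.0800×2329.2 = 592.1770 per 100000.
1995: 0.2000×65.7 + 0.0400×206.0 + 0.3300×322.2 + 0.1600×801.2 + 0.1200×843.0 + 0.0700×1978.5 + 0.0800×2734.2 = 714.2890 per 100000.
Difference = 592.1770 − 714.2890 = -122.1120.

-122.11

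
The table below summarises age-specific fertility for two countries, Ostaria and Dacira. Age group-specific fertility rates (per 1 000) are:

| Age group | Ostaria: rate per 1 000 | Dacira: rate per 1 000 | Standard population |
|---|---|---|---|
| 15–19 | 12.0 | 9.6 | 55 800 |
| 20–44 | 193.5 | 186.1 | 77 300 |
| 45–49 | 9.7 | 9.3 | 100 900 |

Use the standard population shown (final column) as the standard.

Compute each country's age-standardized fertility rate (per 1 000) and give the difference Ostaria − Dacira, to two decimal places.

Standard total = 234 000; weights = 0.2385, 0.3303, 0.4312.
Ostaria: 0.2385×12.0 + 0.3303×193.5 + 0.4312×9.7 = 70.9653 per 1 000.
Dacira: 0.2385×9.6 + 0.3303×186.1 + 0.4312×9.3 = 67.7760 per 1 000.
Difference = 70.9653 − 67.7760 = 3.1893.

3.19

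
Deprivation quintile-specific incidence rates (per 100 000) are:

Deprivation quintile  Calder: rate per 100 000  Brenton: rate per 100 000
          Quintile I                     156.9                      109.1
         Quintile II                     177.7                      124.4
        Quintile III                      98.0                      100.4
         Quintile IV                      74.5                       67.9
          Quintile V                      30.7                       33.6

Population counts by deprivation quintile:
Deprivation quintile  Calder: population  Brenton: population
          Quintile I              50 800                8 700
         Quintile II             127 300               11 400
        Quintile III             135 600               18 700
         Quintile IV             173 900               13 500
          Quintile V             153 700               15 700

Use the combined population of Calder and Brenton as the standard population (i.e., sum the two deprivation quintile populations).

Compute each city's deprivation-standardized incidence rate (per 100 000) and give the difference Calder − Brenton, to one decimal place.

15.0

Combined standard total = 709 300; weights = 0.0839, 0.1955, 0.2175, 0.2642, 0.2388.
Calder: 0.0839×156.9 + 0.1955×177.7 + 0.2175×98.0 + 0.2642×74.5 + 0.2388×30.7 = 96.2439 per 100 000.
Brenton: 0.0839×109.1 + 0.1955×124.4 + 0.2175×100.4 + 0.2642×67.9 + 0.2388×33.6 = 81.2826 per 100 000.
Difference = 96.2439 − 81.2826 = 14.9613.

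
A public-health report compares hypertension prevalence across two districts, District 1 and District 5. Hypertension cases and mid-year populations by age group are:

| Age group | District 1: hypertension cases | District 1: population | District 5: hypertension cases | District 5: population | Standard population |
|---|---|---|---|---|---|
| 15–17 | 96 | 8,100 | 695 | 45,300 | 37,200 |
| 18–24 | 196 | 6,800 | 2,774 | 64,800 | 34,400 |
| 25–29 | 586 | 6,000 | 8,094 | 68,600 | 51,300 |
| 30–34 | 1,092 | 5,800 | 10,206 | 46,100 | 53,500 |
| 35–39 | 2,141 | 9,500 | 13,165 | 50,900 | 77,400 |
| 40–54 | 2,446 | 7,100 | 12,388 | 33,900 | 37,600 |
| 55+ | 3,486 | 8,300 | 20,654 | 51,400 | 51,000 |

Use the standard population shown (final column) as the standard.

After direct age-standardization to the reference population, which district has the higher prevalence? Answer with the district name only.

Age-specific rates per 1,000 for District 1: 11.852, 28.824, 97.667, 188.276, 225.368, 344.507, 420.000.
For District 5: 15.342, 42.809, 117.988, 221.388, 258.644, 365.428, 401.829.
Standard total = 342,400; weights = 0.1086, 0.1005, 0.1498, 0.1562, 0.2261, 0.1098, 0.1489.
District 1: 0.1086×11.852 + 0.1005×28.824 + 0.1498×97.667 + 0.1562×188.276 + 0.2261×225.368 + 0.1098×344.507 + 0.1489×420.000 = 199.5691 per 1,000.
District 5: 0.1086×15.342 + 0.1005×42.809 + 0.1498×117.988 + 0.1562×221.388 + 0.2261×258.644 + 0.1098×365.428 + 0.1489×401.829 = 216.6847 per 1,000.
The crude rates (194.63 vs 188.30) would put District 1 higher, but that reflects its age composition; once standardized to a common age structure, District 5 has the higher underlying rate.

District 5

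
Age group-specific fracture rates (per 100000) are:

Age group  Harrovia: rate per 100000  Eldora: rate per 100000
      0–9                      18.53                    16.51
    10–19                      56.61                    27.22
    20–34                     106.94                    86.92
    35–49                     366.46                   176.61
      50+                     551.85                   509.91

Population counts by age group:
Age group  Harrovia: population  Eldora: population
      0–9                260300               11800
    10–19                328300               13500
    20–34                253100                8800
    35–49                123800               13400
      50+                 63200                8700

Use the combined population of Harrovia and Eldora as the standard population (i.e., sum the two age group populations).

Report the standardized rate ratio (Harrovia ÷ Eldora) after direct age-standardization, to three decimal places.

Combined standard total = 1084900; weights = 0.2508, 0.3151, 0.2414, 0.1265, 0.0663.
Harrovia: 0.2508×18.53 + 0.3151×56.61 + 0.2414×106.94 + 0.1265×366.46 + 0.0663×551.85 = 131.2151 per 100000.
Eldora: 0.2508×16.51 + 0.3151×27.22 + 0.2414×86.92 + 0.1265×176.61 + 0.0663×509.91 = 89.8276 per 100000.
Ratio = 131.2151 ÷ 89.8276 = 1.46074.

1.461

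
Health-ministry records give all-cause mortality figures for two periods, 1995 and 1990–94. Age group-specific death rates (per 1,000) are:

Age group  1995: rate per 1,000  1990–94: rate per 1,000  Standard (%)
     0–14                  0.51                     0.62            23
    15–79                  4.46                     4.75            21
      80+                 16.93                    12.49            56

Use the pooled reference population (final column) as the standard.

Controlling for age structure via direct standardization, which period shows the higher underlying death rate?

1995

Standard weights: 0.23, 0.21, 0.56.
1995: 0.2300×0.51 + 0.2100×4.46 + 0.5600×16.93 = 10.5347 per 1,000.
1990–94: 0.2300×0.62 + 0.2100×4.75 + 0.5600×12.49 = 8.1345 per 1,000.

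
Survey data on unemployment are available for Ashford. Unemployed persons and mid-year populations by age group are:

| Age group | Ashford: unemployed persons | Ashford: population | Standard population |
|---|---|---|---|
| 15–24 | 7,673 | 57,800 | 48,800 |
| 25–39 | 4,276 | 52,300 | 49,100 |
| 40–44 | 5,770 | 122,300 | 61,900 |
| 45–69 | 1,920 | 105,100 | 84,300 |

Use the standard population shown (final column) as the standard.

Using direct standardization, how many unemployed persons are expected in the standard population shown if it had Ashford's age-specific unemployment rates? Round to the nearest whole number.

14953

Age-specific rates per 1,000 for Ashford: 132.751, 81.759, 47.179, 18.268.
Expected unemployed persons = Σ (standard pop × age-specific rate ÷ 1,000)
= 48,800×132.751/1,000 + 49,100×81.759/1,000 + 61,900×47.179/1,000 + 84,300×18.268/1,000
= 6478.24 + 4014.37 + 2920.38 + 1540.02 = 14953.02.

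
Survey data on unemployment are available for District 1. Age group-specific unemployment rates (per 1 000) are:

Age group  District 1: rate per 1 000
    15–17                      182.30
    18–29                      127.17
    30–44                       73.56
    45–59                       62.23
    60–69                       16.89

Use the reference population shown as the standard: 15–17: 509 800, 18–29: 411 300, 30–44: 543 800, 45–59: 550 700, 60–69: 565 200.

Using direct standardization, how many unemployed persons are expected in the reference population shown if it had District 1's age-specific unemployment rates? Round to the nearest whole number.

Expected unemployed persons = Σ (standard pop × age-specific rate ÷ 1 000)
= 509 800×182.30/1 000 + 411 300×127.17/1 000 + 543 800×73.56/1 000 + 550 700×62.23/1 000 + 565 200×16.89/1 000
= 92936.54 + 52305.02 + 40001.93 + 34270.06 + 9546.23 = 229059.78.

229060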